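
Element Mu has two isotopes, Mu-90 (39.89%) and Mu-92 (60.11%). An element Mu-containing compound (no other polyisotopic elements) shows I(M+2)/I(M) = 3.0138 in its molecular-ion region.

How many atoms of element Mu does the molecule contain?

2

The M+2/M ratio from n Mu atoms is n · q/p = n · 0.6011/0.3989.
n = 3.0138 × 0.3989/0.6011 = 2.00 ≈ 2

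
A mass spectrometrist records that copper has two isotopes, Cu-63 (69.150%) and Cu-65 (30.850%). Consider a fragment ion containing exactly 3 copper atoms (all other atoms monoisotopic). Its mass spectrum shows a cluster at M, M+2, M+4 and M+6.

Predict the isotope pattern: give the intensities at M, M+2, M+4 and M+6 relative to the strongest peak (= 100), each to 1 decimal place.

74.7 : 100.0 : 44.6 : 6.6

Each Cu atom is independently Cu-63 (p = 0.69150) or Cu-65 (q = 0.30850); the cluster is the binomial expansion (p + q)^3.
P(M) = 0.69150^3 = 0.330656
P(M+2) = 3 × 0.69150^2 × 0.30850^1 = 0.442548
P(M+4) = 3 × 0.69150^1 × 0.30850^2 = 0.197435
P(M+6) = 0.30850^3 = 0.029361
The M+2 peak is largest (0.442548); scaling to 100 gives 74.7 : 100.0 : 44.6 : 6.6.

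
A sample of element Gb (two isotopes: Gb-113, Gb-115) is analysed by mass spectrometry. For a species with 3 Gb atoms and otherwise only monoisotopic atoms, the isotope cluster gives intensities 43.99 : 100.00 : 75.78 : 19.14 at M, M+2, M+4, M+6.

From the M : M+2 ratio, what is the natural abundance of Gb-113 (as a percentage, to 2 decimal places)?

56.89%

Write p for the Gb-113 fraction. I(M+2)/I(M) = [C(3,1)·p^2·(1−p)] / p^3 = 3·(1−p)/p = 100.00/43.99 = 2.2732
(1−p)/p = 2.2732/3 = 0.7577  ⇒  p = 1/(1 + 0.7577) = 0.5689
Gb-113: 56.89%, Gb-115: 43.11%.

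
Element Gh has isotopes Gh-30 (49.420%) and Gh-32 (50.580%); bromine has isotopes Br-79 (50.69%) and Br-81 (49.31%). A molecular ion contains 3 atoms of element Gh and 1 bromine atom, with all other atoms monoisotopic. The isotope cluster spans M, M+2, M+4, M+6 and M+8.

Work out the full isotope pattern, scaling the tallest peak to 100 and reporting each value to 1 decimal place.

16.3 : 66.0 : 100.0 : 67.4 : 17.0

Element Gh pattern (n=3): 0.12070026 : 0.37060013 : 0.37929895 : 0.12940066
Bromine pattern (n=1): 0.5069 : 0.4931
Convolve the two distributions (both contribute in 2-u steps):
  M: 0.12070026×0.5069 = 0.061183
  M+2: 0.12070026×0.4931 + 0.37060013×0.5069 = 0.247375
  M+4: 0.37060013×0.4931 + 0.37929895×0.5069 = 0.375010
  M+6: 0.37929895×0.4931 + 0.12940066×0.5069 = 0.252626
  M+8: 0.12940066×0.4931 = 0.063807
Scale to base peak (0.375010) = 100: 16.3 : 66.0 : 100.0 : 67.4 : 17.0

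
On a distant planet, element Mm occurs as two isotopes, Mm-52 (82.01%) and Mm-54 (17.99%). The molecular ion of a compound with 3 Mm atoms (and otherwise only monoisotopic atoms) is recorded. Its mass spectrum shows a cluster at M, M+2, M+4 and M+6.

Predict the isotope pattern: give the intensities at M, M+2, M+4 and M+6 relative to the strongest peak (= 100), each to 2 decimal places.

100.00 : 65.81 : 14.44 : 1.06

Expanding (0.8201 + 0.1799)^3:
P(M) = 0.8201^3 = 0.551570
P(M+2) = 3 × 0.8201^2 × 0.1799^1 = 0.362983
P(M+4) = 3 × 0.8201^1 × 0.1799^2 = 0.079625
P(M+6) = 0.1799^3 = 0.005822
The M peak is largest (0.551570); scaling to 100 gives 100.00 : 65.81 : 14.44 : 1.06.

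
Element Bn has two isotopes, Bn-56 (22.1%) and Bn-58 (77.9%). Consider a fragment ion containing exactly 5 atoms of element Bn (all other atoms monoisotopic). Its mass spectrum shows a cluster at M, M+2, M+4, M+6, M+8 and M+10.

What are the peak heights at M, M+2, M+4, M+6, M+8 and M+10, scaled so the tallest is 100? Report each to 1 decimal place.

Expanding (0.221 + 0.779)^5:
P(M) = 0.221^5 = 0.000527
P(M+2) = 5 × 0.221^4 × 0.779^1 = 0.009291
P(M+4) = 10 × 0.221^3 × 0.779^2 = 0.065502
P(M+6) = 10 × 0.221^2 × 0.779^3 = 0.230886
P(M+8) = 5 × 0.221^1 × 0.779^4 = 0.406923
P(M+10) = 0.779^5 = 0.286871
The M+8 peak is largest (0.406923); scaling to 100 gives 0.1 : 2.3 : 16.1 : 56.7 : 100.0 : 70.5.

0.1 : 2.3 : 16.1 : 56.7 : 100.0 : 70.5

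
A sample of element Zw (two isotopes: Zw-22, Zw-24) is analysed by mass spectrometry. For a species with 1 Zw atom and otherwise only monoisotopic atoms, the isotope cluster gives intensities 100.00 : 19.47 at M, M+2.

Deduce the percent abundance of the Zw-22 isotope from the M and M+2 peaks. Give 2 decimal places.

83.70%

Write p for the Zw-22 fraction. I(M+2)/I(M) = [C(1,1)·p^0·(1−p)] / p^1 = 1·(1−p)/p = 19.47/100.00 = 0.1947
(1−p)/p = 0.1947/1 = 0.1947  ⇒  p = 1/(1 + 0.1947) = 0.8370
Zw-22: 83.70%, Zw-24: 16.30%.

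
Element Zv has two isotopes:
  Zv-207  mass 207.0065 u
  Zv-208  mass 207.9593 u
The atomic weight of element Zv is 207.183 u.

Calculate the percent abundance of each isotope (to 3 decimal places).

With x = fraction of Zv-207 (so Zv-208 is 1 − x):
207.0065·x + 207.9593·(1 − x) = 207.183
(207.0065 − 207.9593)·x = 207.183 − 207.9593
x = -0.7763 / -0.9528 = 0.81476 → 81.476% Zv-207, 18.524% Zv-208.

Zv-207: 81.476%, Zv-208: 18.524%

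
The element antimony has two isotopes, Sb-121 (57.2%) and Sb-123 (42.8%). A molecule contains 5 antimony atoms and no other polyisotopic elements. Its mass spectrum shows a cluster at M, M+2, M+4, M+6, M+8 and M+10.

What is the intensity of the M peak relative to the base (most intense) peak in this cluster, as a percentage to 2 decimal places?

17.86%

(0.572 + 0.428)^5 gives M 0.0612, M+2 0.2291, M+4 0.3428, M+6 0.2565, M+8 0.0960, M+10 0.0144; the largest is M+4.
P(M+4) = C(5,2) × 0.572^3 × 0.428^2 = 10 × 0.18714925 × 0.183184 = 0.342827 (base)
P(M) = C(5,0) × 0.572^5 × 0.428^0 = 1 × 0.06123224 × 1.0000 = 0.061232
Relative intensity = 0.061232 / 0.342827 × 100 = 17.86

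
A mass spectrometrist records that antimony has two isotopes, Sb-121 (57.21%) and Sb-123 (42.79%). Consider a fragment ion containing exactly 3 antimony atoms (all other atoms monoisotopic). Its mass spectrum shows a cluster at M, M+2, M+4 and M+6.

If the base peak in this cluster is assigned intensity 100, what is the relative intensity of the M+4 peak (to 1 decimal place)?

Binomial terms of (0.5721 + 0.4279)^3: M 0.1872, M+2 0.4202, M+4 0.3143, M+6 0.0783 → M+2 is the base peak.
P(M+2) = C(3,1) × 0.5721^2 × 0.4279^1 = 3 × 0.32729841 × 0.4279 = 0.420153 (base)
P(M+4) = C(3,2) × 0.5721^1 × 0.4279^2 = 3 × 0.5721 × 0.18309841 = 0.314252
Relative intensity = 0.314252 / 0.420153 × 100 = 74.8

74.8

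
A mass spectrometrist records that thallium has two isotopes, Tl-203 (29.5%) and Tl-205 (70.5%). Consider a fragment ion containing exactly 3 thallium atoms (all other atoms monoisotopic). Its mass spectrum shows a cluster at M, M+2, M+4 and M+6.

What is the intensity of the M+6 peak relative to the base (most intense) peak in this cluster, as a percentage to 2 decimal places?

Binomial terms of (0.295 + 0.705)^3: M 0.0257, M+2 0.1841, M+4 0.4399, M+6 0.3504 → M+4 is the base peak.
P(M+4) = C(3,2) × 0.295^1 × 0.705^2 = 3 × 0.2950 × 0.497025 = 0.439867 (base)
P(M+6) = C(3,3) × 0.295^0 × 0.705^3 = 1 × 1.0000 × 0.35040263 = 0.350403
Relative intensity = 0.350403 / 0.439867 × 100 = 79.66

79.66%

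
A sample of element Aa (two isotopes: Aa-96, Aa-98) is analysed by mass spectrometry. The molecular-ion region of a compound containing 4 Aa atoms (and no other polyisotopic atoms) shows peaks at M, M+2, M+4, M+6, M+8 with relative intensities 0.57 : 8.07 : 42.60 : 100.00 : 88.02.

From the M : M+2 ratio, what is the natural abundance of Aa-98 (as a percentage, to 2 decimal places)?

Let p = fractional abundance of Aa-96. I(M+2)/I(M) = [C(4,1)·p^3·(1−p)] / p^4 = 4·(1−p)/p = 8.07/0.57 = 14.1579
(1−p)/p = 14.1579/4 = 3.5395  ⇒  p = 1/(1 + 3.5395) = 0.2203
Aa-96: 22.03%, Aa-98: 77.97%.

77.97%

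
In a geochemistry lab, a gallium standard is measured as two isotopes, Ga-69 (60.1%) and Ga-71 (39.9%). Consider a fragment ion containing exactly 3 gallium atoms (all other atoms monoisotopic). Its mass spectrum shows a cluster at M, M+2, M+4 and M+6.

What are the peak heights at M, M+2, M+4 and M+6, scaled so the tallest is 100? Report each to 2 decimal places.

50.21 : 100.00 : 66.39 : 14.69

Expanding (0.601 + 0.399)^3:
P(M) = 0.601^3 = 0.217082
P(M+2) = 3 × 0.601^2 × 0.399^1 = 0.432358
P(M+4) = 3 × 0.601^1 × 0.399^2 = 0.287039
P(M+6) = 0.399^3 = 0.063521
The M+2 peak is largest (0.432358); scaling to 100 gives 50.21 : 100.00 : 66.39 : 14.69.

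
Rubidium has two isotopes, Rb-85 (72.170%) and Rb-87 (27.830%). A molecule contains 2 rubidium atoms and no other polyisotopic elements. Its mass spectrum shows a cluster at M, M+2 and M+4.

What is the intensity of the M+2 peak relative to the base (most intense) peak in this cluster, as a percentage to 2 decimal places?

(0.72170 + 0.27830)^2 gives M 0.5209, M+2 0.4017, M+4 0.0775; the largest is M.
P(M) = C(2,0) × 0.72170^2 × 0.27830^0 = 1 × 0.52085089 × 1.0000 = 0.520851 (base)
P(M+2) = C(2,1) × 0.72170^1 × 0.27830^1 = 2 × 0.7217 × 0.2783 = 0.401698
Relative intensity = 0.401698 / 0.520851 × 100 = 77.12

77.12%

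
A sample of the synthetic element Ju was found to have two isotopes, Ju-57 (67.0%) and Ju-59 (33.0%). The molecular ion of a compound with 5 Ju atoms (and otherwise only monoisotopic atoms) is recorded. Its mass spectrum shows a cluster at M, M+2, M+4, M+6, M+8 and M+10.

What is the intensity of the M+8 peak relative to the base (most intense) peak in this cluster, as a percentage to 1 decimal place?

(0.670 + 0.330)^5 gives M 0.1350, M+2 0.3325, M+4 0.3275, M+6 0.1613, M+8 0.0397, M+10 0.0039; the largest is M+2.
P(M+2) = C(5,1) × 0.670^4 × 0.330^1 = 5 × 0.20151121 × 0.3300 = 0.332493 (base)
P(M+8) = C(5,4) × 0.670^1 × 0.330^4 = 5 × 0.6700 × 0.01185921 = 0.039728
Relative intensity = 0.039728 / 0.332493 × 100 = 11.9

11.9%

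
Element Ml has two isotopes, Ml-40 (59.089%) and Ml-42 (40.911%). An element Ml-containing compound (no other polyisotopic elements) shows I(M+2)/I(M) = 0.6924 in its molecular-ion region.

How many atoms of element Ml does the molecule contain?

For n independent Ml atoms, I(M+2)/I(M) = n · (abundance Ml-42) / (abundance Ml-40) = n · 0.40911/0.59089.
n = 0.6924 × 0.59089/0.40911 = 1.00 ≈ 1

1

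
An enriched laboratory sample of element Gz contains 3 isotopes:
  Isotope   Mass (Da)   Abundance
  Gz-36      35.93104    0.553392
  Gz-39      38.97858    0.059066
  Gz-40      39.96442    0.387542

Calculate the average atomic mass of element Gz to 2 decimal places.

37.67 Da

Ar = Σ fᵢ·mᵢ = 0.553392 × 35.93104 + 0.059066 × 38.97858 + 0.387542 × 39.96442
= 19.883950 + 2.302309 + 15.487891 = 37.674150 Da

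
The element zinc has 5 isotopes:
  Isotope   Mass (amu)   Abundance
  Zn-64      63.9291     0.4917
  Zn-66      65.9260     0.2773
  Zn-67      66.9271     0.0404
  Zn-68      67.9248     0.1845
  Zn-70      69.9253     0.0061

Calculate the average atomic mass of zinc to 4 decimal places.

The abundance-weighted mean is 0.4917 × 63.9291 + 0.2773 × 65.9260 + 0.0404 × 66.9271 + 0.1845 × 67.9248 + 0.0061 × 69.9253
= 31.43394 + 18.28128 + 2.70385 + 12.53213 + 0.42654 = 65.37774 amu

65.3777 amu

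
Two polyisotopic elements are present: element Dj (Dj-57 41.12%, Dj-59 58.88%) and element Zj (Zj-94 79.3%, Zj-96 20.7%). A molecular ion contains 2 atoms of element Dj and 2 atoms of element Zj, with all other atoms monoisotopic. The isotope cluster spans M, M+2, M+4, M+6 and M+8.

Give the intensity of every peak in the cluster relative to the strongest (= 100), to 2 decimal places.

27.67 : 93.70 : 100.00 : 35.02 : 3.87

Element Dj pattern (n=2): 0.16908544 : 0.48422912 : 0.34668544
Element Zj pattern (n=2): 0.628849 : 0.328302 : 0.042849
Convolve the two distributions (both contribute in 2-u steps):
  M: 0.16908544×0.628849 = 0.106329
  M+2: 0.16908544×0.328302 + 0.48422912×0.628849 = 0.360018
  M+4: 0.16908544×0.042849 + 0.48422912×0.328302 + 0.34668544×0.628849 = 0.384231
  M+6: 0.48422912×0.042849 + 0.34668544×0.328302 = 0.134566
  M+8: 0.34668544×0.042849 = 0.014855
Scale to base peak (0.384231) = 100: 27.67 : 93.70 : 100.00 : 35.02 : 3.87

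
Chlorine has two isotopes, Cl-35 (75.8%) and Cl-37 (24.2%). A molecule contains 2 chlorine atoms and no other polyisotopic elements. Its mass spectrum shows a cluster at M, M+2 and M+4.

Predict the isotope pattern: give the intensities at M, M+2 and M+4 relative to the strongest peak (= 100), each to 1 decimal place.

100.0 : 63.9 : 10.2

Expanding (0.758 + 0.242)^2:
P(M) = 0.758^2 = 0.574564
P(M+2) = 2 × 0.758^1 × 0.242^1 = 0.366872
P(M+4) = 0.242^2 = 0.058564
The M peak is largest (0.574564); scaling to 100 gives 100.0 : 63.9 : 10.2.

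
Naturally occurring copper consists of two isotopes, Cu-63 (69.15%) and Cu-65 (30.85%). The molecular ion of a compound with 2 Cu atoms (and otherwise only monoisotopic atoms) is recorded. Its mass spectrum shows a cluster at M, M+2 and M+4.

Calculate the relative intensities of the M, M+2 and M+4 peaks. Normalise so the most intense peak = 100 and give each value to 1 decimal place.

100.0 : 89.2 : 19.9

The 2 Cu atoms are independent, so intensities follow the terms of (0.6915 + 0.3085)^2.
P(M) = 0.6915^2 = 0.478172
P(M+2) = 2 × 0.6915^1 × 0.3085^1 = 0.426656
P(M+4) = 0.3085^2 = 0.095172
The M peak is largest (0.478172); scaling to 100 gives 100.0 : 89.2 : 19.9.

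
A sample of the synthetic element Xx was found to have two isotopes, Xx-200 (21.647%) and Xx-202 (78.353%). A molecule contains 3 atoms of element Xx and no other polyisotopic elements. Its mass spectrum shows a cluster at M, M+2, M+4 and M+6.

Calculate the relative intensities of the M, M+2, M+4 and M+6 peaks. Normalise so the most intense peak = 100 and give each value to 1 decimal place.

2.1 : 22.9 : 82.9 : 100.0

Expanding (0.21647 + 0.78353)^3:
P(M) = 0.21647^3 = 0.010144
P(M+2) = 3 × 0.21647^2 × 0.78353^1 = 0.110147
P(M+4) = 3 × 0.21647^1 × 0.78353^2 = 0.398685
P(M+6) = 0.78353^3 = 0.481024
The M+6 peak is largest (0.481024); scaling to 100 gives 2.1 : 22.9 : 82.9 : 100.0.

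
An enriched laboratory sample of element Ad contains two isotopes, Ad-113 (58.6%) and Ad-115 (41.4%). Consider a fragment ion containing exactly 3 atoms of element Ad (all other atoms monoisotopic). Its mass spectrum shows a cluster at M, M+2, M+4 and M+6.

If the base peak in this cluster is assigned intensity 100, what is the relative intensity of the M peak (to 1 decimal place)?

47.2

Term probabilities: M 0.2012, M+2 0.4265, M+4 0.3013, M+6 0.0710. Base peak = M+2.
P(M+2) = C(3,1) × 0.586^2 × 0.414^1 = 3 × 0.343396 × 0.4140 = 0.426498 (base)
P(M) = C(3,0) × 0.586^3 × 0.414^0 = 1 × 0.20123006 × 1.0000 = 0.201230
Relative intensity = 0.201230 / 0.426498 × 100 = 47.2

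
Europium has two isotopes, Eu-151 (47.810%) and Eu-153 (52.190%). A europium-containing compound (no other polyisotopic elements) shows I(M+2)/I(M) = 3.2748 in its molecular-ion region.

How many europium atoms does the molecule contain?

3

The M+2/M ratio from n Eu atoms is n · q/p = n · 0.52190/0.47810.
n = 3.2748 × 0.47810/0.52190 = 3.00 ≈ 3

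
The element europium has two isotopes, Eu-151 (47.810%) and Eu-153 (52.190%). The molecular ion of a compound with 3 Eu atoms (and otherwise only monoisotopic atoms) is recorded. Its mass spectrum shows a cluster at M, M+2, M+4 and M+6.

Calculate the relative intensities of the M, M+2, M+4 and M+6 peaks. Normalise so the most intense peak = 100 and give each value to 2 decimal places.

27.97 : 91.61 : 100.00 : 36.39

Each Eu atom is independently Eu-151 (p = 0.47810) or Eu-153 (q = 0.52190); the cluster is the binomial expansion (p + q)^3.
P(M) = 0.47810^3 = 0.109284
P(M+2) = 3 × 0.47810^2 × 0.52190^1 = 0.357887
P(M+4) = 3 × 0.47810^1 × 0.52190^2 = 0.390674
P(M+6) = 0.52190^3 = 0.142155
The M+4 peak is largest (0.390674); scaling to 100 gives 27.97 : 91.61 : 100.00 : 36.39.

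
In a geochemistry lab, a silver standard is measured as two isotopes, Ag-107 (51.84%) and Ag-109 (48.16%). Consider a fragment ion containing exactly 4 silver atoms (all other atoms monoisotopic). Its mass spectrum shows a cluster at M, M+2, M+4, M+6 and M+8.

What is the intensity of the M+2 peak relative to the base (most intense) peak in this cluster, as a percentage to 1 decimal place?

Term probabilities: M 0.0722, M+2 0.2684, M+4 0.3740, M+6 0.2316, M+8 0.0538. Base peak = M+4.
P(M+4) = C(4,2) × 0.5184^2 × 0.4816^2 = 6 × 0.26873856 × 0.23193856 = 0.373985 (base)
P(M+2) = C(4,1) × 0.5184^3 × 0.4816^1 = 4 × 0.13931407 × 0.4816 = 0.268375
Relative intensity = 0.268375 / 0.373985 × 100 = 71.8

71.8%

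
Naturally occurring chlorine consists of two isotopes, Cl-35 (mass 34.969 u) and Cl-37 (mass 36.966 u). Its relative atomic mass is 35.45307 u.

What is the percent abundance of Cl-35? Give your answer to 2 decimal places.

With x = fraction of Cl-35 (so Cl-37 is 1 − x):
34.969·x + 36.966·(1 − x) = 35.45307
(34.969 − 36.966)·x = 35.45307 − 36.966
x = -1.51293 / -1.997 = 0.75760 → 75.76% Cl-35, 24.24% Cl-37.

75.76%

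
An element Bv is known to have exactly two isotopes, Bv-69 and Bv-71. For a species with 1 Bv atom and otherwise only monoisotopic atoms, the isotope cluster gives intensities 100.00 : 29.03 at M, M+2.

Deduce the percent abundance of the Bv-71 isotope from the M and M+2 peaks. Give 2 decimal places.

Let p = fractional abundance of Bv-69. I(M+2)/I(M) = [C(1,1)·p^0·(1−p)] / p^1 = 1·(1−p)/p = 29.03/100.00 = 0.2903
(1−p)/p = 0.2903/1 = 0.2903  ⇒  p = 1/(1 + 0.2903) = 0.7750
Bv-69: 77.50%, Bv-71: 22.50%.

22.50%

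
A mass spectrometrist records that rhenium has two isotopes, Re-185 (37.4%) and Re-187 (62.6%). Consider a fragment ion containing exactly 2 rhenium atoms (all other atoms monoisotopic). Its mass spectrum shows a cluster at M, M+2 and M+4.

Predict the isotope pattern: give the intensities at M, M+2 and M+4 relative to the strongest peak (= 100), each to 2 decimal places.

The 2 Re atoms are independent, so intensities follow the terms of (0.374 + 0.626)^2.
P(M) = 0.374^2 = 0.139876
P(M+2) = 2 × 0.374^1 × 0.626^1 = 0.468248
P(M+4) = 0.626^2 = 0.391876
The M+2 peak is largest (0.468248); scaling to 100 gives 29.87 : 100.00 : 83.69.

29.87 : 100.00 : 83.69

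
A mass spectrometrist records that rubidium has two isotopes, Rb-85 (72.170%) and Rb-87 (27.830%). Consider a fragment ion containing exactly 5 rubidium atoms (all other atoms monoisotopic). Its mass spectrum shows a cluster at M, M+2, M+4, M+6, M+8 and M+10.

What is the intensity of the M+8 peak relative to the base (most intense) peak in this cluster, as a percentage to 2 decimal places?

Term probabilities: M 0.1958, M+2 0.3775, M+4 0.2911, M+6 0.1123, M+8 0.0216, M+10 0.0017. Base peak = M+2.
P(M+2) = C(5,1) × 0.72170^4 × 0.27830^1 = 5 × 0.27128565 × 0.2783 = 0.377494 (base)
P(M+8) = C(5,4) × 0.72170^1 × 0.27830^4 = 5 × 0.7217 × 0.00599864 = 0.021646
Relative intensity = 0.021646 / 0.377494 × 100 = 5.73

5.73%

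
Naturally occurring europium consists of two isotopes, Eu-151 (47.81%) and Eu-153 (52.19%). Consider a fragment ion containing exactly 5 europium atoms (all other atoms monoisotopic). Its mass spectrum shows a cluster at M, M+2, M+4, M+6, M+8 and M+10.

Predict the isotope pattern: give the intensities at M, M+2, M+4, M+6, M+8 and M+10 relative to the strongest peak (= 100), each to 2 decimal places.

7.69 : 41.96 : 91.61 : 100.00 : 54.58 : 11.92

Each Eu atom is independently Eu-151 (p = 0.4781) or Eu-153 (q = 0.5219); the cluster is the binomial expansion (p + q)^5.
P(M) = 0.4781^5 = 0.024980
P(M+2) = 5 × 0.4781^4 × 0.5219^1 = 0.136343
P(M+4) = 10 × 0.4781^3 × 0.5219^2 = 0.297667
P(M+6) = 10 × 0.4781^2 × 0.5219^3 = 0.324937
P(M+8) = 5 × 0.4781^1 × 0.5219^4 = 0.177353
P(M+10) = 0.5219^5 = 0.038720
The M+6 peak is largest (0.324937); scaling to 100 gives 7.69 : 41.96 : 91.61 : 100.00 : 54.58 : 11.92.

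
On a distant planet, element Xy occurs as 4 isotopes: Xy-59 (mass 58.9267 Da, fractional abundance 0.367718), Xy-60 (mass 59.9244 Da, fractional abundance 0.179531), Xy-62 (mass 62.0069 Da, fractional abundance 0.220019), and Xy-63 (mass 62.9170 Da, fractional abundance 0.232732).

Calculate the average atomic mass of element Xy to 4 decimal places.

Weight each isotope mass by its fractional abundance: 0.367718 × 58.9267 + 0.179531 × 59.9244 + 0.220019 × 62.0069 + 0.232732 × 62.9170
= 21.66841 + 10.75829 + 13.64270 + 14.64280 = 60.71220 Da

60.7122 Da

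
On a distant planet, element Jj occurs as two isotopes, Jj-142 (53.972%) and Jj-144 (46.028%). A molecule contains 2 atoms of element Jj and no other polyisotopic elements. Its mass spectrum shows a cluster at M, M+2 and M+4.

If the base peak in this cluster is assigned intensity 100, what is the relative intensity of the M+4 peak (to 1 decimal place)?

42.6

Term probabilities: M 0.2913, M+2 0.4968, M+4 0.2119. Base peak = M+2.
P(M+2) = C(2,1) × 0.53972^1 × 0.46028^1 = 2 × 0.53972 × 0.46028 = 0.496845 (base)
P(M+4) = C(2,2) × 0.53972^0 × 0.46028^2 = 1 × 1.0000 × 0.21185768 = 0.211858
Relative intensity = 0.211858 / 0.496845 × 100 = 42.6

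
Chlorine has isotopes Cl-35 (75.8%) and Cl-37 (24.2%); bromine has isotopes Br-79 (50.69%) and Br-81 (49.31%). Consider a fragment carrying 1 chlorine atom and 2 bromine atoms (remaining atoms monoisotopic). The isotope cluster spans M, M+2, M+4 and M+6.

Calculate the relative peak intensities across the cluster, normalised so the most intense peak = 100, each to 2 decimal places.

44.15 : 100.00 : 69.21 : 13.34

Chlorine pattern (n=1): 0.7580 : 0.2420
Bromine pattern (n=2): 0.25694761 : 0.49990478 : 0.24314761
Convolve the two distributions (both contribute in 2-u steps):
  M: 0.7580×0.25694761 = 0.194766
  M+2: 0.7580×0.49990478 + 0.2420×0.25694761 = 0.441109
  M+4: 0.7580×0.24314761 + 0.2420×0.49990478 = 0.305283
  M+6: 0.2420×0.24314761 = 0.058842
Scale to base peak (0.441109) = 100: 44.15 : 100.00 : 69.21 : 13.34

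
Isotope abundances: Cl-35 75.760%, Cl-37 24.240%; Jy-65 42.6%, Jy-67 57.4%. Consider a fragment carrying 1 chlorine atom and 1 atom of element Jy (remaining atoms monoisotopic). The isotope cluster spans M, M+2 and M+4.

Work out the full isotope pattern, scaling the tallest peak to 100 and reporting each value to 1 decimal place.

Chlorine pattern (n=1): 0.7576 : 0.2424
Element Jy pattern (n=1): 0.4260 : 0.5740
Convolve the two distributions (both contribute in 2-u steps):
  M: 0.7576×0.4260 = 0.322738
  M+2: 0.7576×0.5740 + 0.2424×0.4260 = 0.538125
  M+4: 0.2424×0.5740 = 0.139138
Scale to base peak (0.538125) = 100: 60.0 : 100.0 : 25.9

60.0 : 100.0 : 25.9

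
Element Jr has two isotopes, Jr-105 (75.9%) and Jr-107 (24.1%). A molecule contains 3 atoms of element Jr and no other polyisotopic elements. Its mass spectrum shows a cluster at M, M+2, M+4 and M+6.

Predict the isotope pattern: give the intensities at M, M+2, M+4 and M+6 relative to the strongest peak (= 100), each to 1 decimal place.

100.0 : 95.3 : 30.2 : 3.2

Each Jr atom is independently Jr-105 (p = 0.759) or Jr-107 (q = 0.241); the cluster is the binomial expansion (p + q)^3.
P(M) = 0.759^3 = 0.437245
P(M+2) = 3 × 0.759^2 × 0.241^1 = 0.416507
P(M+4) = 3 × 0.759^1 × 0.241^2 = 0.132250
P(M+6) = 0.241^3 = 0.013998
The M peak is largest (0.437245); scaling to 100 gives 100.0 : 95.3 : 30.2 : 3.2.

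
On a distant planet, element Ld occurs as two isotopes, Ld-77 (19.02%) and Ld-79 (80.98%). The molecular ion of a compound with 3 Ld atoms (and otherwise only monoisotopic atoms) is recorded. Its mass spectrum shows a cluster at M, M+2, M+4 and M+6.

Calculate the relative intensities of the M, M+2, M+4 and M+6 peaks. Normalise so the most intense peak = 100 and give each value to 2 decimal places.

Each Ld atom is independently Ld-77 (p = 0.1902) or Ld-79 (q = 0.8098); the cluster is the binomial expansion (p + q)^3.
P(M) = 0.1902^3 = 0.006881
P(M+2) = 3 × 0.1902^2 × 0.8098^1 = 0.087886
P(M+4) = 3 × 0.1902^1 × 0.8098^2 = 0.374186
P(M+6) = 0.8098^3 = 0.531047
The M+6 peak is largest (0.531047); scaling to 100 gives 1.30 : 16.55 : 70.46 : 100.00.

1.30 : 16.55 : 70.46 : 100.00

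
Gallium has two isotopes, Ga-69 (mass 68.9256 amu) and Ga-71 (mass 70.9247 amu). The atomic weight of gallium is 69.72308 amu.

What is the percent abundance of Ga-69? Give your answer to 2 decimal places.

With x = fraction of Ga-69 (so Ga-71 is 1 − x):
68.9256·x + 70.9247·(1 − x) = 69.72308
(68.9256 − 70.9247)·x = 69.72308 − 70.9247
x = -1.20162 / -1.9991 = 0.60108 → 60.11% Ga-69, 39.89% Ga-71.

60.11%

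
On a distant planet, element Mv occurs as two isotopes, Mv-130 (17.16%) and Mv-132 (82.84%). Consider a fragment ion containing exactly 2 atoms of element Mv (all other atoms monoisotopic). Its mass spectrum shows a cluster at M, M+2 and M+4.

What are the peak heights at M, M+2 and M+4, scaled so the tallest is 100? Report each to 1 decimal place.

Expanding (0.1716 + 0.8284)^2:
P(M) = 0.1716^2 = 0.029447
P(M+2) = 2 × 0.1716^1 × 0.8284^1 = 0.284307
P(M+4) = 0.8284^2 = 0.686247
The M+4 peak is largest (0.686247); scaling to 100 gives 4.3 : 41.4 : 100.0.

4.3 : 41.4 : 100.0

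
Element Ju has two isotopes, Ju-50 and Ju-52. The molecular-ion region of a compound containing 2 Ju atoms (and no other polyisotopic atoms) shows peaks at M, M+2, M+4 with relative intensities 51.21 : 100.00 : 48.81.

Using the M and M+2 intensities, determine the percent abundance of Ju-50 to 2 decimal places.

50.60%

Let p = fractional abundance of Ju-50. I(M+2)/I(M) = [C(2,1)·p^1·(1−p)] / p^2 = 2·(1−p)/p = 100.00/51.21 = 1.9527
(1−p)/p = 1.9527/2 = 0.9764  ⇒  p = 1/(1 + 0.9764) = 0.5060
Ju-50: 50.60%, Ju-52: 49.40%.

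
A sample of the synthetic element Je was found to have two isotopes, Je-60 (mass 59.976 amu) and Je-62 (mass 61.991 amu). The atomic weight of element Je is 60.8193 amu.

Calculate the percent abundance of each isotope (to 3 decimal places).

With x = fraction of Je-60 (so Je-62 is 1 − x):
59.976·x + 61.991·(1 − x) = 60.8193
(59.976 − 61.991)·x = 60.8193 − 61.991
x = -1.1717 / -2.015 = 0.58149 → 58.149% Je-60, 41.851% Je-62.

Je-60: 58.149%, Je-62: 41.851%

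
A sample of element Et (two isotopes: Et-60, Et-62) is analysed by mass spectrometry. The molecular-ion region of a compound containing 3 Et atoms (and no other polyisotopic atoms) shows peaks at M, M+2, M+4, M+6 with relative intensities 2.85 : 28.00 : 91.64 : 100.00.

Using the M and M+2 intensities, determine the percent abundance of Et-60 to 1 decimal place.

Write p for the Et-60 fraction. I(M+2)/I(M) = [C(3,1)·p^2·(1−p)] / p^3 = 3·(1−p)/p = 28.00/2.85 = 9.8246
(1−p)/p = 9.8246/3 = 3.2749  ⇒  p = 1/(1 + 3.2749) = 0.2339
Et-60: 23.4%, Et-62: 76.6%.

23.4%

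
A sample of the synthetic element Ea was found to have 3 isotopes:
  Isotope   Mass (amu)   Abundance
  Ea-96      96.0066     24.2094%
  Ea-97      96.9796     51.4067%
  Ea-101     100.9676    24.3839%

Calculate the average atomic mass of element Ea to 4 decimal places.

97.7165 amu

The abundance-weighted mean is 0.242094 × 96.0066 + 0.514067 × 96.9796 + 0.243839 × 100.9676
= 23.24262 + 49.85401 + 24.61984 = 97.71647 amu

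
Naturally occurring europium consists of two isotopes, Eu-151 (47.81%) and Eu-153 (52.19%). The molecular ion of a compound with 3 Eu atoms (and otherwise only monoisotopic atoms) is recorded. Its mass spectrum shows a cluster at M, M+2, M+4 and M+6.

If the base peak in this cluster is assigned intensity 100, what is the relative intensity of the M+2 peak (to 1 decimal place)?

91.6

Term probabilities: M 0.1093, M+2 0.3579, M+4 0.3907, M+6 0.1422. Base peak = M+4.
P(M+4) = C(3,2) × 0.4781^1 × 0.5219^2 = 3 × 0.4781 × 0.27237961 = 0.390674 (base)
P(M+2) = C(3,1) × 0.4781^2 × 0.5219^1 = 3 × 0.22857961 × 0.5219 = 0.357887
Relative intensity = 0.357887 / 0.390674 × 100 = 91.6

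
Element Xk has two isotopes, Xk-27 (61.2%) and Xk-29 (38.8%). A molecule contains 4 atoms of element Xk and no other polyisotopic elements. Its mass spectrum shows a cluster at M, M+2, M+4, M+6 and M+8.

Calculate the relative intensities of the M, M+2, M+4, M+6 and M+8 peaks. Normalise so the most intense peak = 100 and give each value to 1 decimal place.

The 4 Xk atoms are independent, so intensities follow the terms of (0.612 + 0.388)^4.
P(M) = 0.612^4 = 0.140283
P(M+2) = 4 × 0.612^3 × 0.388^1 = 0.355751
P(M+4) = 6 × 0.612^2 × 0.388^2 = 0.338312
P(M+6) = 4 × 0.612^1 × 0.388^3 = 0.142990
P(M+8) = 0.388^4 = 0.022663
The M+2 peak is largest (0.355751); scaling to 100 gives 39.4 : 100.0 : 95.1 : 40.2 : 6.4.

39.4 : 100.0 : 95.1 : 40.2 : 6.4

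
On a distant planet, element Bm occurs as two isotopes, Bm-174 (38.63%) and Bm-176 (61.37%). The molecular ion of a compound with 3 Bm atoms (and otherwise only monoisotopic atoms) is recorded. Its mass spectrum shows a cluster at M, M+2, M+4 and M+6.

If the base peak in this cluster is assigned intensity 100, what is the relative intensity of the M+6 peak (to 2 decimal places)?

Term probabilities: M 0.0576, M+2 0.2747, M+4 0.4365, M+6 0.2311. Base peak = M+4.
P(M+4) = C(3,2) × 0.3863^1 × 0.6137^2 = 3 × 0.3863 × 0.37662769 = 0.436474 (base)
P(M+6) = C(3,3) × 0.3863^0 × 0.6137^3 = 1 × 1.0000 × 0.23113641 = 0.231136
Relative intensity = 0.231136 / 0.436474 × 100 = 52.96

52.96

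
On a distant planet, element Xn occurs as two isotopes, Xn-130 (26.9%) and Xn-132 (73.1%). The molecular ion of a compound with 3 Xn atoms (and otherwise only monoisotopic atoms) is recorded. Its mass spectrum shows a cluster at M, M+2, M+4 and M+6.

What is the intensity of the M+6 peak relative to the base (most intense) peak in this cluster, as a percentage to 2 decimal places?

Binomial terms of (0.269 + 0.731)^3: M 0.0195, M+2 0.1587, M+4 0.4312, M+6 0.3906 → M+4 is the base peak.
P(M+4) = C(3,2) × 0.269^1 × 0.731^2 = 3 × 0.2690 × 0.534361 = 0.431229 (base)
P(M+6) = C(3,3) × 0.269^0 × 0.731^3 = 1 × 1.0000 × 0.39061789 = 0.390618
Relative intensity = 0.390618 / 0.431229 × 100 = 90.58

90.58%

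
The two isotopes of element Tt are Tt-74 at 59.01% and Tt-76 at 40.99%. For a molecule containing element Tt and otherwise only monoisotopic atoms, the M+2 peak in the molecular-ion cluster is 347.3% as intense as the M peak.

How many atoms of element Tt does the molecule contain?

With n Tt atoms, P(M+2)/P(M) = C(n,1)·p^(n−1)q / p^n = n·q/p = n · 0.4099/0.5901.
n = 3.473 × 0.5901/0.4099 = 5.00 ≈ 5

5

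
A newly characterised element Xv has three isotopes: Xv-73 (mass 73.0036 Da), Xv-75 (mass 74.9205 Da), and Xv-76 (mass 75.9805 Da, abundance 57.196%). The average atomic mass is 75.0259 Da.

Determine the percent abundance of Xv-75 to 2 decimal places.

The remaining 42.804% is split between Xv-73 (fraction x) and Xv-75 (fraction 0.42804 − x).
Substituting: 73.0036x + 74.9205(0.42804 − x) = 31.56809322
(73.0036 − 74.9205)x = -0.5008776  ⇒  x = 0.26130, y = 0.16674
Xv-73: 26.13%, Xv-75: 16.67%.

16.67%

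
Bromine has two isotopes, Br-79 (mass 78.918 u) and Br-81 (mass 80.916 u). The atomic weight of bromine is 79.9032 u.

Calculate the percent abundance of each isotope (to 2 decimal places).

Writing the weighted mean with unknown fraction x of Br-79:
78.918·x + 80.916·(1 − x) = 79.9032
(78.918 − 80.916)·x = 79.9032 − 80.916
x = -1.0128 / -1.998 = 0.50691 → 50.69% Br-79, 49.31% Br-81.

Br-79: 50.69%, Br-81: 49.31%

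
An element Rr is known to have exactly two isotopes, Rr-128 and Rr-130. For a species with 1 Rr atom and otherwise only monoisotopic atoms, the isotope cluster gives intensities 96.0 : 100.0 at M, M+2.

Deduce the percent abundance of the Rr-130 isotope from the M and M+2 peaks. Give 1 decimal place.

51.0%

If p is the fraction of Rr that is Rr-128, then I(M+2)/I(M) = [C(1,1)·p^0·(1−p)] / p^1 = 1·(1−p)/p = 100.0/96.0 = 1.0417
(1−p)/p = 1.0417/1 = 1.0417  ⇒  p = 1/(1 + 1.0417) = 0.4898
Rr-128: 49.0%, Rr-130: 51.0%.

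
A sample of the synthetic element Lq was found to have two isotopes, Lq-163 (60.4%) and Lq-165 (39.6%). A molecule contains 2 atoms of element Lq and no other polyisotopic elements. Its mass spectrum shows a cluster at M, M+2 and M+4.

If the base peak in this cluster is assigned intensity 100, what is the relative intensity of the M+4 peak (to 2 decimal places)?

32.78

Binomial terms of (0.604 + 0.396)^2: M 0.3648, M+2 0.4784, M+4 0.1568 → M+2 is the base peak.
P(M+2) = C(2,1) × 0.604^1 × 0.396^1 = 2 × 0.6040 × 0.3960 = 0.478368 (base)
P(M+4) = C(2,2) × 0.604^0 × 0.396^2 = 1 × 1.0000 × 0.156816 = 0.156816
Relative intensity = 0.156816 / 0.478368 × 100 = 32.78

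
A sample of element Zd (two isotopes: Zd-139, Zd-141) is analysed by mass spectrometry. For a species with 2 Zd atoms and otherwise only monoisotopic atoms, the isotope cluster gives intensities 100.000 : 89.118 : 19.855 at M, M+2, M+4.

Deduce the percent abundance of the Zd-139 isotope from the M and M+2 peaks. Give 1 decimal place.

Write p for the Zd-139 fraction. I(M+2)/I(M) = [C(2,1)·p^1·(1−p)] / p^2 = 2·(1−p)/p = 89.118/100.000 = 0.8912
(1−p)/p = 0.8912/2 = 0.4456  ⇒  p = 1/(1 + 0.4456) = 0.6918
Zd-139: 69.2%, Zd-141: 30.8%.

69.2%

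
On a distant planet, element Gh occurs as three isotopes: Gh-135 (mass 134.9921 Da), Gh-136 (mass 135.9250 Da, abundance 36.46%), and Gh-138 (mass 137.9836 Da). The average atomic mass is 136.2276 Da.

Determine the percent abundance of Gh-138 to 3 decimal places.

Let x and y be the fractions of Gh-135 and Gh-138. Then x + y = 1 − 0.3646 = 0.6354 and 134.9921x + 137.9836y = 136.2276 − 0.3646×135.9250 = 86.669345.
Substituting: 134.9921x + 137.9836(0.6354 − x) = 86.669345
(134.9921 − 137.9836)x = -1.00543444  ⇒  x = 0.33610, y = 0.29930
Gh-135: 33.610%, Gh-138: 29.930%.

29.930%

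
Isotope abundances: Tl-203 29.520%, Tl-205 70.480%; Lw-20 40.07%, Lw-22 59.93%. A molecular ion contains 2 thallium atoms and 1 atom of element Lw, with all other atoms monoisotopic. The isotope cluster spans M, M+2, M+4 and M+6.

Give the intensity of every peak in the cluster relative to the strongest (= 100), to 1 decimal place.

Thallium pattern (n=2): 0.08714304 : 0.41611392 : 0.49674304
Element Lw pattern (n=1): 0.4007 : 0.5993
Convolve the two distributions (both contribute in 2-u steps):
  M: 0.08714304×0.4007 = 0.034918
  M+2: 0.08714304×0.5993 + 0.41611392×0.4007 = 0.218962
  M+4: 0.41611392×0.5993 + 0.49674304×0.4007 = 0.448422
  M+6: 0.49674304×0.5993 = 0.297698
Scale to base peak (0.448422) = 100: 7.8 : 48.8 : 100.0 : 66.4

7.8 : 48.8 : 100.0 : 66.4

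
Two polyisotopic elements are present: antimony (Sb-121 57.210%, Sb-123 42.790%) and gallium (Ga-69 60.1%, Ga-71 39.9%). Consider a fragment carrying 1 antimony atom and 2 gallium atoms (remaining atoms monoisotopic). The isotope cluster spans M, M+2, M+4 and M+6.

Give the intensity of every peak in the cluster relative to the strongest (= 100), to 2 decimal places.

48.18 : 100.00 : 69.08 : 15.88

Antimony pattern (n=1): 0.5721 : 0.4279
Gallium pattern (n=2): 0.361201 : 0.479598 : 0.159201
Convolve the two distributions (both contribute in 2-u steps):
  M: 0.5721×0.361201 = 0.206643
  M+2: 0.5721×0.479598 + 0.4279×0.361201 = 0.428936
  M+4: 0.5721×0.159201 + 0.4279×0.479598 = 0.296299
  M+6: 0.4279×0.159201 = 0.068122
Scale to base peak (0.428936) = 100: 48.18 : 100.00 : 69.08 : 15.88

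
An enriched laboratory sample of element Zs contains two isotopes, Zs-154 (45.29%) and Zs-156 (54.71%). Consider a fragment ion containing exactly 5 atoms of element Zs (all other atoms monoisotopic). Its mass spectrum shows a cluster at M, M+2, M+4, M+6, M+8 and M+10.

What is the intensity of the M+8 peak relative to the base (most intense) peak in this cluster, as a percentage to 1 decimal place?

Binomial terms of (0.4529 + 0.5471)^5: M 0.0191, M+2 0.1151, M+4 0.2781, M+6 0.3359, M+8 0.2029, M+10 0.0490 → M+6 is the base peak.
P(M+6) = C(5,3) × 0.4529^2 × 0.5471^3 = 10 × 0.20511841 × 0.1637571 = 0.335896 (base)
P(M+8) = C(5,4) × 0.4529^1 × 0.5471^4 = 5 × 0.4529 × 0.08959151 = 0.202880
Relative intensity = 0.202880 / 0.335896 × 100 = 60.4

60.4%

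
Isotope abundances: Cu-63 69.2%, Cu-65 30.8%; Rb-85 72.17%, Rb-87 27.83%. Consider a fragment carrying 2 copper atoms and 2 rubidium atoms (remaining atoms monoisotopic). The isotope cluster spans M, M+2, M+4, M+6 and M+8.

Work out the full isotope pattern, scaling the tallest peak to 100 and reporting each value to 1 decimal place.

60.2 : 100.0 : 62.2 : 17.2 : 1.8

Copper pattern (n=2): 0.478864 : 0.426272 : 0.094864
Rubidium pattern (n=2): 0.52085089 : 0.40169822 : 0.07745089
Convolve the two distributions (both contribute in 2-u steps):
  M: 0.478864×0.52085089 = 0.249417
  M+2: 0.478864×0.40169822 + 0.426272×0.52085089 = 0.414383
  M+4: 0.478864×0.07745089 + 0.426272×0.40169822 + 0.094864×0.52085089 = 0.257731
  M+6: 0.426272×0.07745089 + 0.094864×0.40169822 = 0.071122
  M+8: 0.094864×0.07745089 = 0.007347
Scale to base peak (0.414383) = 100: 60.2 : 100.0 : 62.2 : 17.2 : 1.8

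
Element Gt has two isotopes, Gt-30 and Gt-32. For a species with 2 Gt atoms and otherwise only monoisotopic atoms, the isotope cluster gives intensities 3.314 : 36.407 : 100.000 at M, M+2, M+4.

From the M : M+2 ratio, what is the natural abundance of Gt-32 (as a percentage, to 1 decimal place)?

84.6%

Let p = fractional abundance of Gt-30. I(M+2)/I(M) = [C(2,1)·p^1·(1−p)] / p^2 = 2·(1−p)/p = 36.407/3.314 = 10.9858
(1−p)/p = 10.9858/2 = 5.4929  ⇒  p = 1/(1 + 5.4929) = 0.1540
Gt-30: 15.4%, Gt-32: 84.6%.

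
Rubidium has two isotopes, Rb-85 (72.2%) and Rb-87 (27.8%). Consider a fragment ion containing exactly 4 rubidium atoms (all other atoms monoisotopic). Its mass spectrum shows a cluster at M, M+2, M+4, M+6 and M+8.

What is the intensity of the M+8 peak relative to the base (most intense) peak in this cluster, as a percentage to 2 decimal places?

Term probabilities: M 0.2717, M+2 0.4185, M+4 0.2417, M+6 0.0620, M+8 0.0060. Base peak = M+2.
P(M+2) = C(4,1) × 0.722^3 × 0.278^1 = 4 × 0.37636705 × 0.2780 = 0.418520 (base)
P(M+8) = C(4,4) × 0.722^0 × 0.278^4 = 1 × 1.0000 × 0.00597282 = 0.005973
Relative intensity = 0.005973 / 0.418520 × 100 = 1.43

1.43%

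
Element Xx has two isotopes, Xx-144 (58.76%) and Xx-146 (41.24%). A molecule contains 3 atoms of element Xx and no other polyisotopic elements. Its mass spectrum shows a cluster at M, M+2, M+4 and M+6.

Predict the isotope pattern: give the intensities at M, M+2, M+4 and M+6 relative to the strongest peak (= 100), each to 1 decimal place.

The 3 Xx atoms are independent, so intensities follow the terms of (0.5876 + 0.4124)^3.
P(M) = 0.5876^3 = 0.202883
P(M+2) = 3 × 0.5876^2 × 0.4124^1 = 0.427173
P(M+4) = 3 × 0.5876^1 × 0.4124^2 = 0.299806
P(M+6) = 0.4124^3 = 0.070138
The M+2 peak is largest (0.427173); scaling to 100 gives 47.5 : 100.0 : 70.2 : 16.4.

47.5 : 100.0 : 70.2 : 16.4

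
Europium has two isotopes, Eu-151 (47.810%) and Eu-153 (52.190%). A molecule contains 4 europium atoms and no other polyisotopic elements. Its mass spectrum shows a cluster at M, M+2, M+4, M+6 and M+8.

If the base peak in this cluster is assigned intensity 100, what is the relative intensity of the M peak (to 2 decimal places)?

13.99

(0.47810 + 0.52190)^4 gives M 0.0522, M+2 0.2281, M+4 0.3736, M+6 0.2719, M+8 0.0742; the largest is M+4.
P(M+4) = C(4,2) × 0.47810^2 × 0.52190^2 = 6 × 0.22857961 × 0.27237961 = 0.373563 (base)
P(M) = C(4,0) × 0.47810^4 × 0.52190^0 = 1 × 0.05224864 × 1.0000 = 0.052249
Relative intensity = 0.052249 / 0.373563 × 100 = 13.99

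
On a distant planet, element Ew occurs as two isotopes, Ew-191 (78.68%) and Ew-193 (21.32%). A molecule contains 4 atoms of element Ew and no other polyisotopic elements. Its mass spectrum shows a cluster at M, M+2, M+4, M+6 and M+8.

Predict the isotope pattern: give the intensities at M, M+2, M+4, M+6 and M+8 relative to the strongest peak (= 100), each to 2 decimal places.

The 4 Ew atoms are independent, so intensities follow the terms of (0.7868 + 0.2132)^4.
P(M) = 0.7868^4 = 0.383228
P(M+2) = 4 × 0.7868^3 × 0.2132^1 = 0.415375
P(M+4) = 6 × 0.7868^2 × 0.2132^2 = 0.168832
P(M+6) = 4 × 0.7868^1 × 0.2132^3 = 0.030499
P(M+8) = 0.2132^4 = 0.002066
The M+2 peak is largest (0.415375); scaling to 100 gives 92.26 : 100.00 : 40.65 : 7.34 : 0.50.

92.26 : 100.00 : 40.65 : 7.34 : 0.50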